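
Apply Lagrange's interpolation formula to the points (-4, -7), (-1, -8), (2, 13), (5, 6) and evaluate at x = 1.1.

Lagrange interpolation formula:
P(x) = Σ yᵢ × Lᵢ(x)
where Lᵢ(x) = Π_{j≠i} (x - xⱼ)/(xᵢ - xⱼ)

L_0(1.1) = (1.1 - (-1))/(-4 - (-1)) × (1.1 - 2)/(-4 - 2) × (1.1 - 5)/(-4 - 5) = -0.045500
L_1(1.1) = (1.1 - (-4))/(-1 - (-4)) × (1.1 - 2)/(-1 - 2) × (1.1 - 5)/(-1 - 5) = 0.331500
L_2(1.1) = (1.1 - (-4))/(2 - (-4)) × (1.1 - (-1))/(2 - (-1)) × (1.1 - 5)/(2 - 5) = 0.773500
L_3(1.1) = (1.1 - (-4))/(5 - (-4)) × (1.1 - (-1))/(5 - (-1)) × (1.1 - 2)/(5 - 2) = -0.059500

P(1.1) = (-7)×L_0(1.1) + (-8)×L_1(1.1) + 13×L_2(1.1) + 6×L_3(1.1)
P(1.1) = 7.365000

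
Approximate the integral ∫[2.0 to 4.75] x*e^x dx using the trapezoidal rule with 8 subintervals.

f(x) = x*e^x
a = 2.0, b = 4.75, n = 8
h = (b - a)/n = 0.343750

Trapezoidal rule: (h/2)[f(x₀) + 2f(x₁) + 2f(x₂) + ... + f(xₙ)]

x_0 = 2.0000, f(x_0) = 14.778112, coefficient = 1
x_1 = 2.3438, f(x_1) = 24.422436, coefficient = 2
x_2 = 2.6875, f(x_2) = 39.492524, coefficient = 2
x_3 = 3.0312, f(x_3) = 62.816958, coefficient = 2
x_4 = 3.3750, f(x_4) = 98.631958, coefficient = 2
x_5 = 3.7188, f(x_5) = 153.260270, coefficient = 2
x_6 = 4.0625, f(x_6) = 236.110177, coefficient = 2
x_7 = 4.4062, f(x_7) = 361.142995, coefficient = 2
x_8 = 4.7500, f(x_8) = 549.025352, coefficient = 1

I ≈ (0.343750/2) × 2515.558101 = 432.361549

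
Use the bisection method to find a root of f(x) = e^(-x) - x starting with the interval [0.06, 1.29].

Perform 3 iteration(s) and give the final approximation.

f(x) = e^(-x) - x
Initial interval: [0.06, 1.29]

Iteration 1:
  c_1 = (0.060000 + 1.290000)/2 = 0.675000
  f(c_1) = f(0.675000) = -0.165844
  f(a) × f(c) < 0, new interval: [0.060000, 0.675000]
Iteration 2:
  c_2 = (0.060000 + 0.675000)/2 = 0.367500
  f(c_2) = f(0.367500) = 0.324963
  f(a) × f(c) ≥ 0, new interval: [0.367500, 0.675000]
Iteration 3:
  c_3 = (0.367500 + 0.675000)/2 = 0.521250
  f(c_3) = f(0.521250) = 0.072528
  f(a) × f(c) ≥ 0, new interval: [0.521250, 0.675000]

After 3 iteration(s), the approximation is c_3 = 0.521250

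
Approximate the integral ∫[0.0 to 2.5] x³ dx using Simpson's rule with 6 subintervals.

f(x) = x³
a = 0.0, b = 2.5, n = 6
h = (b - a)/n = 0.416667

Simpson's rule: (h/3)[f(x₀) + 4f(x₁) + 2f(x₂) + ... + f(xₙ)]

x_0 = 0.0000, f(x_0) = 0.000000, coefficient = 1
x_1 = 0.4167, f(x_1) = 0.072338, coefficient = 4
x_2 = 0.8333, f(x_2) = 0.578704, coefficient = 2
x_3 = 1.2500, f(x_3) = 1.953125, coefficient = 4
x_4 = 1.6667, f(x_4) = 4.629630, coefficient = 2
x_5 = 2.0833, f(x_5) = 9.042245, coefficient = 4
x_6 = 2.5000, f(x_6) = 15.625000, coefficient = 1

I ≈ (0.416667/3) × 70.312500 = 9.765625
Exact value: 9.765625
Error: 0.000000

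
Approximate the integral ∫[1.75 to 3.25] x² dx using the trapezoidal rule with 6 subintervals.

f(x) = x²
a = 1.75, b = 3.25, n = 6
h = (b - a)/n = 0.250000

Trapezoidal rule: (h/2)[f(x₀) + 2f(x₁) + 2f(x₂) + ... + f(xₙ)]

x_0 = 1.7500, f(x_0) = 3.062500, coefficient = 1
x_1 = 2.0000, f(x_1) = 4.000000, coefficient = 2
x_2 = 2.2500, f(x_2) = 5.062500, coefficient = 2
x_3 = 2.5000, f(x_3) = 6.250000, coefficient = 2
x_4 = 2.7500, f(x_4) = 7.562500, coefficient = 2
x_5 = 3.0000, f(x_5) = 9.000000, coefficient = 2
x_6 = 3.2500, f(x_6) = 10.562500, coefficient = 1

I ≈ (0.250000/2) × 77.375000 = 9.671875
Exact value: 9.656250
Error: 0.015625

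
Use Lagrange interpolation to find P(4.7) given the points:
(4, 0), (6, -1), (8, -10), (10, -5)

Lagrange interpolation formula:
P(x) = Σ yᵢ × Lᵢ(x)
where Lᵢ(x) = Π_{j≠i} (x - xⱼ)/(xᵢ - xⱼ)

L_0(4.7) = (4.7 - 6)/(4 - 6) × (4.7 - 8)/(4 - 8) × (4.7 - 10)/(4 - 10) = 0.473687
L_1(4.7) = (4.7 - 4)/(6 - 4) × (4.7 - 8)/(6 - 8) × (4.7 - 10)/(6 - 10) = 0.765188
L_2(4.7) = (4.7 - 4)/(8 - 4) × (4.7 - 6)/(8 - 6) × (4.7 - 10)/(8 - 10) = -0.301438
L_3(4.7) = (4.7 - 4)/(10 - 4) × (4.7 - 6)/(10 - 6) × (4.7 - 8)/(10 - 8) = 0.062562

P(4.7) = 0×L_0(4.7) + (-1)×L_1(4.7) + (-10)×L_2(4.7) + (-5)×L_3(4.7)
P(4.7) = 1.936375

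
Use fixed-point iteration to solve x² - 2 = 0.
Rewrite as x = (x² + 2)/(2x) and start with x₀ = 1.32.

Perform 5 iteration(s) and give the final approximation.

Equation: x² - 2 = 0
Fixed-point form: x = (x² + 2)/(2x)
x₀ = 1.32

x_1 = g(1.320000) = 1.417576
x_2 = g(1.417576) = 1.414218
x_3 = g(1.414218) = 1.414214
x_4 = g(1.414214) = 1.414214
x_5 = g(1.414214) = 1.414214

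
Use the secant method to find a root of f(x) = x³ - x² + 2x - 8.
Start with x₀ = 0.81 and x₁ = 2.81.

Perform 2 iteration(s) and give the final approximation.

f(x) = x³ - x² + 2x - 8
x₀ = 0.81, x₁ = 2.81

Secant formula: x_{n+1} = x_n - f(x_n)(x_n - x_{n-1})/(f(x_n) - f(x_{n-1}))

Iteration 1:
  f(0.810000) = -6.504659
  f(2.810000) = 11.911941
  x_2 = 2.810000 - 11.911941×(2.810000 - 0.810000)/(11.911941 - (-6.504659))
       = 1.516391
Iteration 2:
  f(2.810000) = 11.911941
  f(1.516391) = -3.779808
  x_3 = 1.516391 - (-3.779808)×(1.516391 - 2.810000)/(-3.779808 - 11.911941)
       = 1.827994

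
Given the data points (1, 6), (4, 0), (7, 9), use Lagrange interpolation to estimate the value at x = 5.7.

Lagrange interpolation formula:
P(x) = Σ yᵢ × Lᵢ(x)
where Lᵢ(x) = Π_{j≠i} (x - xⱼ)/(xᵢ - xⱼ)

L_0(5.7) = (5.7 - 4)/(1 - 4) × (5.7 - 7)/(1 - 7) = -0.122778
L_1(5.7) = (5.7 - 1)/(4 - 1) × (5.7 - 7)/(4 - 7) = 0.678889
L_2(5.7) = (5.7 - 1)/(7 - 1) × (5.7 - 4)/(7 - 4) = 0.443889

P(5.7) = 6×L_0(5.7) + 0×L_1(5.7) + 9×L_2(5.7)
P(5.7) = 3.258333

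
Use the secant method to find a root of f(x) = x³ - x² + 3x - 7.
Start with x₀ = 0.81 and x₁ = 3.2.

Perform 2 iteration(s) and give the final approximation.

f(x) = x³ - x² + 3x - 7
x₀ = 0.81, x₁ = 3.2

Secant formula: x_{n+1} = x_n - f(x_n)(x_n - x_{n-1})/(f(x_n) - f(x_{n-1}))

Iteration 1:
  f(0.810000) = -4.694659
  f(3.200000) = 25.128000
  x_2 = 3.200000 - 25.128000×(3.200000 - 0.810000)/(25.128000 - (-4.694659))
       = 1.186232
Iteration 2:
  f(3.200000) = 25.128000
  f(1.186232) = -3.179249
  x_3 = 1.186232 - (-3.179249)×(1.186232 - 3.200000)/(-3.179249 - 25.128000)
       = 1.412403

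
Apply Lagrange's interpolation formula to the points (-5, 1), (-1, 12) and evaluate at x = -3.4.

Lagrange interpolation formula:
P(x) = Σ yᵢ × Lᵢ(x)
where Lᵢ(x) = Π_{j≠i} (x - xⱼ)/(xᵢ - xⱼ)

L_0(-3.4) = (-3.4 - (-1))/(-5 - (-1)) = 0.600000
L_1(-3.4) = (-3.4 - (-5))/(-1 - (-5)) = 0.400000

P(-3.4) = 1×L_0(-3.4) + 12×L_1(-3.4)
P(-3.4) = 5.400000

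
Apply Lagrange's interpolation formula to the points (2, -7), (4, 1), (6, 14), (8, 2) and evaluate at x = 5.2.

Lagrange interpolation formula:
P(x) = Σ yᵢ × Lᵢ(x)
where Lᵢ(x) = Π_{j≠i} (x - xⱼ)/(xᵢ - xⱼ)

L_0(5.2) = (5.2 - 4)/(2 - 4) × (5.2 - 6)/(2 - 6) × (5.2 - 8)/(2 - 8) = -0.056000
L_1(5.2) = (5.2 - 2)/(4 - 2) × (5.2 - 6)/(4 - 6) × (5.2 - 8)/(4 - 8) = 0.448000
L_2(5.2) = (5.2 - 2)/(6 - 2) × (5.2 - 4)/(6 - 4) × (5.2 - 8)/(6 - 8) = 0.672000
L_3(5.2) = (5.2 - 2)/(8 - 2) × (5.2 - 4)/(8 - 4) × (5.2 - 6)/(8 - 6) = -0.064000

P(5.2) = (-7)×L_0(5.2) + 1×L_1(5.2) + 14×L_2(5.2) + 2×L_3(5.2)
P(5.2) = 10.120000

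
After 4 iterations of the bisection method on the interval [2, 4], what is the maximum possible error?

Bisection error bound: |error| ≤ (b-a)/2^n
|error| ≤ (4 - 2)/2^4 = 2/2^4
|error| ≤ 0.1250000000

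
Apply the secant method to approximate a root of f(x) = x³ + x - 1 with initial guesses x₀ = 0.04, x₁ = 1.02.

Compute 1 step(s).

f(x) = x³ + x - 1
x₀ = 0.04, x₁ = 1.02

Secant formula: x_{n+1} = x_n - f(x_n)(x_n - x_{n-1})/(f(x_n) - f(x_{n-1}))

Iteration 1:
  f(0.040000) = -0.959936
  f(1.020000) = 1.081208
  x_2 = 1.020000 - 1.081208×(1.020000 - 0.040000)/(1.081208 - (-0.959936))
       = 0.500887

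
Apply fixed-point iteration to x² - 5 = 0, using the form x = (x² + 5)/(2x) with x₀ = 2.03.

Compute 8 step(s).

Equation: x² - 5 = 0
Fixed-point form: x = (x² + 5)/(2x)
x₀ = 2.03

x_1 = g(2.030000) = 2.246527
x_2 = g(2.246527) = 2.236092
x_3 = g(2.236092) = 2.236068
x_4 = g(2.236068) = 2.236068
x_5 = g(2.236068) = 2.236068
x_6 = g(2.236068) = 2.236068
x_7 = g(2.236068) = 2.236068
x_8 = g(2.236068) = 2.236068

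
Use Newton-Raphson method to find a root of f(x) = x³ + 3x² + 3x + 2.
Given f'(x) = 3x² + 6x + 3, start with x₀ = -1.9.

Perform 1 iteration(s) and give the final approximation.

f(x) = x³ + 3x² + 3x + 2
f'(x) = 3x² + 6x + 3
x₀ = -1.9

Newton-Raphson formula: x_{n+1} = x_n - f(x_n)/f'(x_n)

Iteration 1:
  f(-1.900000) = 0.271000
  f'(-1.900000) = 2.430000
  x_1 = -1.900000 - 0.271000/2.430000 = -2.011523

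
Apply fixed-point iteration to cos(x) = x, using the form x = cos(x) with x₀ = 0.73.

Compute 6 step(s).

Equation: cos(x) = x
Fixed-point form: x = cos(x)
x₀ = 0.73

x_1 = g(0.730000) = 0.745174
x_2 = g(0.745174) = 0.734970
x_3 = g(0.734970) = 0.741851
x_4 = g(0.741851) = 0.737219
x_5 = g(0.737219) = 0.740341
x_6 = g(0.740341) = 0.738239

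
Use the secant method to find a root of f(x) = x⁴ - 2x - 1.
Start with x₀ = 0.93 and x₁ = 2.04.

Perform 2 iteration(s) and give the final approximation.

f(x) = x⁴ - 2x - 1
x₀ = 0.93, x₁ = 2.04

Secant formula: x_{n+1} = x_n - f(x_n)(x_n - x_{n-1})/(f(x_n) - f(x_{n-1}))

Iteration 1:
  f(0.930000) = -2.111948
  f(2.040000) = 12.238915
  x_2 = 2.040000 - 12.238915×(2.040000 - 0.930000)/(12.238915 - (-2.111948))
       = 1.093353
Iteration 2:
  f(2.040000) = 12.238915
  f(1.093353) = -1.757674
  x_3 = 1.093353 - (-1.757674)×(1.093353 - 2.040000)/(-1.757674 - 12.238915)
       = 1.212232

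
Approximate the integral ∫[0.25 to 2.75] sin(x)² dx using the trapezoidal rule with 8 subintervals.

f(x) = sin(x)²
a = 0.25, b = 2.75, n = 8
h = (b - a)/n = 0.312500

Trapezoidal rule: (h/2)[f(x₀) + 2f(x₁) + 2f(x₂) + ... + f(xₙ)]

x_0 = 0.2500, f(x_0) = 0.061209, coefficient = 1
x_1 = 0.5625, f(x_1) = 0.284412, coefficient = 2
x_2 = 0.8750, f(x_2) = 0.589123, coefficient = 2
x_3 = 1.1875, f(x_3) = 0.860139, coefficient = 2
x_4 = 1.5000, f(x_4) = 0.994996, coefficient = 2
x_5 = 1.8125, f(x_5) = 0.942708, coefficient = 2
x_6 = 2.1250, f(x_6) = 0.723044, coefficient = 2
x_7 = 2.4375, f(x_7) = 0.419052, coefficient = 2
x_8 = 2.7500, f(x_8) = 0.145665, coefficient = 1

I ≈ (0.312500/2) × 9.833823 = 1.536535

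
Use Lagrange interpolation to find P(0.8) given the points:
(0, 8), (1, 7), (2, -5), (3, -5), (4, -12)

Lagrange interpolation formula:
P(x) = Σ yᵢ × Lᵢ(x)
where Lᵢ(x) = Π_{j≠i} (x - xⱼ)/(xᵢ - xⱼ)

L_0(0.8) = (0.8 - 1)/(0 - 1) × (0.8 - 2)/(0 - 2) × (0.8 - 3)/(0 - 3) × (0.8 - 4)/(0 - 4) = 0.070400
L_1(0.8) = (0.8 - 0)/(1 - 0) × (0.8 - 2)/(1 - 2) × (0.8 - 3)/(1 - 3) × (0.8 - 4)/(1 - 4) = 1.126400
L_2(0.8) = (0.8 - 0)/(2 - 0) × (0.8 - 1)/(2 - 1) × (0.8 - 3)/(2 - 3) × (0.8 - 4)/(2 - 4) = -0.281600
L_3(0.8) = (0.8 - 0)/(3 - 0) × (0.8 - 1)/(3 - 1) × (0.8 - 2)/(3 - 2) × (0.8 - 4)/(3 - 4) = 0.102400
L_4(0.8) = (0.8 - 0)/(4 - 0) × (0.8 - 1)/(4 - 1) × (0.8 - 2)/(4 - 2) × (0.8 - 3)/(4 - 3) = -0.017600

P(0.8) = 8×L_0(0.8) + 7×L_1(0.8) + (-5)×L_2(0.8) + (-5)×L_3(0.8) + (-12)×L_4(0.8)
P(0.8) = 9.555200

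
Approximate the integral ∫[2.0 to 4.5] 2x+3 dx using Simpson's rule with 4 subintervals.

f(x) = 2x+3
a = 2.0, b = 4.5, n = 4
h = (b - a)/n = 0.625000

Simpson's rule: (h/3)[f(x₀) + 4f(x₁) + 2f(x₂) + ... + f(xₙ)]

x_0 = 2.0000, f(x_0) = 7.000000, coefficient = 1
x_1 = 2.6250, f(x_1) = 8.250000, coefficient = 4
x_2 = 3.2500, f(x_2) = 9.500000, coefficient = 2
x_3 = 3.8750, f(x_3) = 10.750000, coefficient = 4
x_4 = 4.5000, f(x_4) = 12.000000, coefficient = 1

I ≈ (0.625000/3) × 114.000000 = 23.750000
Exact value: 23.750000
Error: 0.000000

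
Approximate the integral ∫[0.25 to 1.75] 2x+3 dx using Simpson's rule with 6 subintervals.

f(x) = 2x+3
a = 0.25, b = 1.75, n = 6
h = (b - a)/n = 0.250000

Simpson's rule: (h/3)[f(x₀) + 4f(x₁) + 2f(x₂) + ... + f(xₙ)]

x_0 = 0.2500, f(x_0) = 3.500000, coefficient = 1
x_1 = 0.5000, f(x_1) = 4.000000, coefficient = 4
x_2 = 0.7500, f(x_2) = 4.500000, coefficient = 2
x_3 = 1.0000, f(x_3) = 5.000000, coefficient = 4
x_4 = 1.2500, f(x_4) = 5.500000, coefficient = 2
x_5 = 1.5000, f(x_5) = 6.000000, coefficient = 4
x_6 = 1.7500, f(x_6) = 6.500000, coefficient = 1

I ≈ (0.250000/3) × 90.000000 = 7.500000
Exact value: 7.500000
Error: 0.000000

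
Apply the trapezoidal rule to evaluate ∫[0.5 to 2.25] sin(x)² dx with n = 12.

f(x) = sin(x)²
a = 0.5, b = 2.25, n = 12
h = (b - a)/n = 0.145833

Trapezoidal rule: (h/2)[f(x₀) + 2f(x₁) + 2f(x₂) + ... + f(xₙ)]

x_0 = 0.5000, f(x_0) = 0.229849, coefficient = 1
x_1 = 0.6458, f(x_1) = 0.362240, coefficient = 2
x_2 = 0.7917, f(x_2) = 0.506268, coefficient = 2
x_3 = 0.9375, f(x_3) = 0.649767, coefficient = 2
x_4 = 1.0833, f(x_4) = 0.780615, coefficient = 2
x_5 = 1.2292, f(x_5) = 0.887760, coefficient = 2
x_6 = 1.3750, f(x_6) = 0.962151, coefficient = 2
x_7 = 1.5208, f(x_7) = 0.997506, coefficient = 2
x_8 = 1.6667, f(x_8) = 0.990837, coefficient = 2
x_9 = 1.8125, f(x_9) = 0.942708, coefficient = 2
x_10 = 1.9583, f(x_10) = 0.857185, coefficient = 2
x_11 = 2.1042, f(x_11) = 0.741490, coefficient = 2
x_12 = 2.2500, f(x_12) = 0.605398, coefficient = 1

I ≈ (0.145833/2) × 18.192301 = 1.326522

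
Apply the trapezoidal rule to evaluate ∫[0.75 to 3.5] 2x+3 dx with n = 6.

f(x) = 2x+3
a = 0.75, b = 3.5, n = 6
h = (b - a)/n = 0.458333

Trapezoidal rule: (h/2)[f(x₀) + 2f(x₁) + 2f(x₂) + ... + f(xₙ)]

x_0 = 0.7500, f(x_0) = 4.500000, coefficient = 1
x_1 = 1.2083, f(x_1) = 5.416667, coefficient = 2
x_2 = 1.6667, f(x_2) = 6.333333, coefficient = 2
x_3 = 2.1250, f(x_3) = 7.250000, coefficient = 2
x_4 = 2.5833, f(x_4) = 8.166667, coefficient = 2
x_5 = 3.0417, f(x_5) = 9.083333, coefficient = 2
x_6 = 3.5000, f(x_6) = 10.000000, coefficient = 1

I ≈ (0.458333/2) × 87.000000 = 19.937500
Exact value: 19.937500
Error: 0.000000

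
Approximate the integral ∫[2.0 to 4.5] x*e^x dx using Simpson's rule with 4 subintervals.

f(x) = x*e^x
a = 2.0, b = 4.5, n = 4
h = (b - a)/n = 0.625000

Simpson's rule: (h/3)[f(x₀) + 4f(x₁) + 2f(x₂) + ... + f(xₙ)]

x_0 = 2.0000, f(x_0) = 14.778112, coefficient = 1
x_1 = 2.6250, f(x_1) = 36.237007, coefficient = 4
x_2 = 3.2500, f(x_2) = 83.818605, coefficient = 2
x_3 = 3.8750, f(x_3) = 186.707956, coefficient = 4
x_4 = 4.5000, f(x_4) = 405.077091, coefficient = 1

I ≈ (0.625000/3) × 1479.272265 = 308.181722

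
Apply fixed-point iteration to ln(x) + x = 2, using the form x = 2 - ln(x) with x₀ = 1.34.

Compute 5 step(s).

Equation: ln(x) + x = 2
Fixed-point form: x = 2 - ln(x)
x₀ = 1.34

x_1 = g(1.340000) = 1.707330
x_2 = g(1.707330) = 1.465069
x_3 = g(1.465069) = 1.618098
x_4 = g(1.618098) = 1.518749
x_5 = g(1.518749) = 1.582113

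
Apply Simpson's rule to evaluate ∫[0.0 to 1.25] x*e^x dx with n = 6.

f(x) = x*e^x
a = 0.0, b = 1.25, n = 6
h = (b - a)/n = 0.208333

Simpson's rule: (h/3)[f(x₀) + 4f(x₁) + 2f(x₂) + ... + f(xₙ)]

x_0 = 0.0000, f(x_0) = 0.000000, coefficient = 1
x_1 = 0.2083, f(x_1) = 0.256588, coefficient = 4
x_2 = 0.4167, f(x_2) = 0.632040, coefficient = 2
x_3 = 0.6250, f(x_3) = 1.167654, coefficient = 4
x_4 = 0.8333, f(x_4) = 1.917480, coefficient = 2
x_5 = 1.0417, f(x_5) = 2.952017, coefficient = 4
x_6 = 1.2500, f(x_6) = 4.362929, coefficient = 1

I ≈ (0.208333/3) × 26.967005 = 1.872709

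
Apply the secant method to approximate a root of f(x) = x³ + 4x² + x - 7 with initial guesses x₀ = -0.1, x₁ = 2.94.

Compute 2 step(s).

f(x) = x³ + 4x² + x - 7
x₀ = -0.1, x₁ = 2.94

Secant formula: x_{n+1} = x_n - f(x_n)(x_n - x_{n-1})/(f(x_n) - f(x_{n-1}))

Iteration 1:
  f(-0.100000) = -7.061000
  f(2.940000) = 55.926584
  x_2 = 2.940000 - 55.926584×(2.940000 - (-0.100000))/(55.926584 - (-7.061000))
       = 0.240788
Iteration 2:
  f(2.940000) = 55.926584
  f(0.240788) = -6.513335
  x_3 = 0.240788 - (-6.513335)×(0.240788 - 2.940000)/(-6.513335 - 55.926584)
       = 0.522353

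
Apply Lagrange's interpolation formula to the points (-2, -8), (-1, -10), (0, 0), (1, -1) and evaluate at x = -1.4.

Lagrange interpolation formula:
P(x) = Σ yᵢ × Lᵢ(x)
where Lᵢ(x) = Π_{j≠i} (x - xⱼ)/(xᵢ - xⱼ)

L_0(-1.4) = (-1.4 - (-1))/(-2 - (-1)) × (-1.4 - 0)/(-2 - 0) × (-1.4 - 1)/(-2 - 1) = 0.224000
L_1(-1.4) = (-1.4 - (-2))/(-1 - (-2)) × (-1.4 - 0)/(-1 - 0) × (-1.4 - 1)/(-1 - 1) = 1.008000
L_2(-1.4) = (-1.4 - (-2))/(0 - (-2)) × (-1.4 - (-1))/(0 - (-1)) × (-1.4 - 1)/(0 - 1) = -0.288000
L_3(-1.4) = (-1.4 - (-2))/(1 - (-2)) × (-1.4 - (-1))/(1 - (-1)) × (-1.4 - 0)/(1 - 0) = 0.056000

P(-1.4) = (-8)×L_0(-1.4) + (-10)×L_1(-1.4) + 0×L_2(-1.4) + (-1)×L_3(-1.4)
P(-1.4) = -11.928000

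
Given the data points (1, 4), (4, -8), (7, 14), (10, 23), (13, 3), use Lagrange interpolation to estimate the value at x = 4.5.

Lagrange interpolation formula:
P(x) = Σ yᵢ × Lᵢ(x)
where Lᵢ(x) = Π_{j≠i} (x - xⱼ)/(xᵢ - xⱼ)

L_0(4.5) = (4.5 - 4)/(1 - 4) × (4.5 - 7)/(1 - 7) × (4.5 - 10)/(1 - 10) × (4.5 - 13)/(1 - 13) = -0.030060
L_1(4.5) = (4.5 - 1)/(4 - 1) × (4.5 - 7)/(4 - 7) × (4.5 - 10)/(4 - 10) × (4.5 - 13)/(4 - 13) = 0.841692
L_2(4.5) = (4.5 - 1)/(7 - 1) × (4.5 - 4)/(7 - 4) × (4.5 - 10)/(7 - 10) × (4.5 - 13)/(7 - 13) = 0.252508
L_3(4.5) = (4.5 - 1)/(10 - 1) × (4.5 - 4)/(10 - 4) × (4.5 - 7)/(10 - 7) × (4.5 - 13)/(10 - 13) = -0.076517
L_4(4.5) = (4.5 - 1)/(13 - 1) × (4.5 - 4)/(13 - 4) × (4.5 - 7)/(13 - 7) × (4.5 - 10)/(13 - 10) = 0.012378

P(4.5) = 4×L_0(4.5) + (-8)×L_1(4.5) + 14×L_2(4.5) + 23×L_3(4.5) + 3×L_4(4.5)
P(4.5) = -5.041442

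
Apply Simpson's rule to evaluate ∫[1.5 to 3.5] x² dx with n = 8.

f(x) = x²
a = 1.5, b = 3.5, n = 8
h = (b - a)/n = 0.250000

Simpson's rule: (h/3)[f(x₀) + 4f(x₁) + 2f(x₂) + ... + f(xₙ)]

x_0 = 1.5000, f(x_0) = 2.250000, coefficient = 1
x_1 = 1.7500, f(x_1) = 3.062500, coefficient = 4
x_2 = 2.0000, f(x_2) = 4.000000, coefficient = 2
x_3 = 2.2500, f(x_3) = 5.062500, coefficient = 4
x_4 = 2.5000, f(x_4) = 6.250000, coefficient = 2
x_5 = 2.7500, f(x_5) = 7.562500, coefficient = 4
x_6 = 3.0000, f(x_6) = 9.000000, coefficient = 2
x_7 = 3.2500, f(x_7) = 10.562500, coefficient = 4
x_8 = 3.5000, f(x_8) = 12.250000, coefficient = 1

I ≈ (0.250000/3) × 158.000000 = 13.166667
Exact value: 13.166667
Error: 0.000000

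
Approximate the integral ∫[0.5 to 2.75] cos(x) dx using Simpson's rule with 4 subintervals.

f(x) = cos(x)
a = 0.5, b = 2.75, n = 4
h = (b - a)/n = 0.562500

Simpson's rule: (h/3)[f(x₀) + 4f(x₁) + 2f(x₂) + ... + f(xₙ)]

x_0 = 0.5000, f(x_0) = 0.877583, coefficient = 1
x_1 = 1.0625, f(x_1) = 0.486690, coefficient = 4
x_2 = 1.6250, f(x_2) = -0.054177, coefficient = 2
x_3 = 2.1875, f(x_3) = -0.578349, coefficient = 4
x_4 = 2.7500, f(x_4) = -0.924302, coefficient = 1

I ≈ (0.562500/3) × -0.521712 = -0.097821
Exact value: -0.097765
Error: 0.000056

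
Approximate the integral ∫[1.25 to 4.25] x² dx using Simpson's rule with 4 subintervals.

f(x) = x²
a = 1.25, b = 4.25, n = 4
h = (b - a)/n = 0.750000

Simpson's rule: (h/3)[f(x₀) + 4f(x₁) + 2f(x₂) + ... + f(xₙ)]

x_0 = 1.2500, f(x_0) = 1.562500, coefficient = 1
x_1 = 2.0000, f(x_1) = 4.000000, coefficient = 4
x_2 = 2.7500, f(x_2) = 7.562500, coefficient = 2
x_3 = 3.5000, f(x_3) = 12.250000, coefficient = 4
x_4 = 4.2500, f(x_4) = 18.062500, coefficient = 1

I ≈ (0.750000/3) × 99.750000 = 24.937500
Exact value: 24.937500
Error: 0.000000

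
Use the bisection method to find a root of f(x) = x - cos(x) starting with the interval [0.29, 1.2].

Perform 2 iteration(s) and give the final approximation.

f(x) = x - cos(x)
Initial interval: [0.29, 1.2]

Iteration 1:
  c_1 = (0.290000 + 1.200000)/2 = 0.745000
  f(c_1) = f(0.745000) = 0.009912
  f(a) × f(c) < 0, new interval: [0.290000, 0.745000]
Iteration 2:
  c_2 = (0.290000 + 0.745000)/2 = 0.517500
  f(c_2) = f(0.517500) = -0.351559
  f(a) × f(c) ≥ 0, new interval: [0.517500, 0.745000]

After 2 iteration(s), the approximation is c_2 = 0.517500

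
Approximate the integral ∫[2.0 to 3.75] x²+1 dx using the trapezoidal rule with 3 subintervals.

f(x) = x²+1
a = 2.0, b = 3.75, n = 3
h = (b - a)/n = 0.583333

Trapezoidal rule: (h/2)[f(x₀) + 2f(x₁) + 2f(x₂) + ... + f(xₙ)]

x_0 = 2.0000, f(x_0) = 5.000000, coefficient = 1
x_1 = 2.5833, f(x_1) = 7.673611, coefficient = 2
x_2 = 3.1667, f(x_2) = 11.027778, coefficient = 2
x_3 = 3.7500, f(x_3) = 15.062500, coefficient = 1

I ≈ (0.583333/2) × 57.465278 = 16.760706
Exact value: 16.661458
Error: 0.099248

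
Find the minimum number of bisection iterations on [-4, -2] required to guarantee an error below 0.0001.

We need (b-a)/2^n ≤ 0.0001
(-2 - (-4))/2^n ≤ 0.0001
2/2^n ≤ 0.0001
2^n ≥ 20000
n ≥ log₂(20000) = 14.29
n ≥ 15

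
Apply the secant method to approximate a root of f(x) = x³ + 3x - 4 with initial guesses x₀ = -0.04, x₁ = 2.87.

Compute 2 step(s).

f(x) = x³ + 3x - 4
x₀ = -0.04, x₁ = 2.87

Secant formula: x_{n+1} = x_n - f(x_n)(x_n - x_{n-1})/(f(x_n) - f(x_{n-1}))

Iteration 1:
  f(-0.040000) = -4.120064
  f(2.870000) = 28.249903
  x_2 = 2.870000 - 28.249903×(2.870000 - (-0.040000))/(28.249903 - (-4.120064))
       = 0.330386
Iteration 2:
  f(2.870000) = 28.249903
  f(0.330386) = -2.972778
  x_3 = 0.330386 - (-2.972778)×(0.330386 - 2.870000)/(-2.972778 - 28.249903)
       = 0.572188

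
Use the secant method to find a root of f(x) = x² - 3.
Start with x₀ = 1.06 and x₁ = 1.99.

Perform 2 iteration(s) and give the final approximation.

f(x) = x² - 3
x₀ = 1.06, x₁ = 1.99

Secant formula: x_{n+1} = x_n - f(x_n)(x_n - x_{n-1})/(f(x_n) - f(x_{n-1}))

Iteration 1:
  f(1.060000) = -1.876400
  f(1.990000) = 0.960100
  x_2 = 1.990000 - 0.960100×(1.990000 - 1.060000)/(0.960100 - (-1.876400))
       = 1.675213
Iteration 2:
  f(1.990000) = 0.960100
  f(1.675213) = -0.193661
  x_3 = 1.675213 - (-0.193661)×(1.675213 - 1.990000)/(-0.193661 - 0.960100)
       = 1.728051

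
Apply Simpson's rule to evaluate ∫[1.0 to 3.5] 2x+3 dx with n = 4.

f(x) = 2x+3
a = 1.0, b = 3.5, n = 4
h = (b - a)/n = 0.625000

Simpson's rule: (h/3)[f(x₀) + 4f(x₁) + 2f(x₂) + ... + f(xₙ)]

x_0 = 1.0000, f(x_0) = 5.000000, coefficient = 1
x_1 = 1.6250, f(x_1) = 6.250000, coefficient = 4
x_2 = 2.2500, f(x_2) = 7.500000, coefficient = 2
x_3 = 2.8750, f(x_3) = 8.750000, coefficient = 4
x_4 = 3.5000, f(x_4) = 10.000000, coefficient = 1

I ≈ (0.625000/3) × 90.000000 = 18.750000
Exact value: 18.750000
Error: 0.000000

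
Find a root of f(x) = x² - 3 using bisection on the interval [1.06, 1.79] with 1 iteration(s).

f(x) = x² - 3
Initial interval: [1.06, 1.79]

Iteration 1:
  c_1 = (1.060000 + 1.790000)/2 = 1.425000
  f(c_1) = f(1.425000) = -0.969375
  f(a) × f(c) ≥ 0, new interval: [1.425000, 1.790000]

After 1 iteration(s), the approximation is c_1 = 1.425000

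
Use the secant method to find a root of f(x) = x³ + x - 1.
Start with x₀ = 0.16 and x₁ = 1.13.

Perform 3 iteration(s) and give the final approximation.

f(x) = x³ + x - 1
x₀ = 0.16, x₁ = 1.13

Secant formula: x_{n+1} = x_n - f(x_n)(x_n - x_{n-1})/(f(x_n) - f(x_{n-1}))

Iteration 1:
  f(0.160000) = -0.835904
  f(1.130000) = 1.572897
  x_2 = 1.130000 - 1.572897×(1.130000 - 0.160000)/(1.572897 - (-0.835904))
       = 0.496610
Iteration 2:
  f(1.130000) = 1.572897
  f(0.496610) = -0.380915
  x_3 = 0.496610 - (-0.380915)×(0.496610 - 1.130000)/(-0.380915 - 1.572897)
       = 0.620096
Iteration 3:
  f(0.496610) = -0.380915
  f(0.620096) = -0.141466
  x_4 = 0.620096 - (-0.141466)×(0.620096 - 0.496610)/(-0.141466 - (-0.380915))
       = 0.693051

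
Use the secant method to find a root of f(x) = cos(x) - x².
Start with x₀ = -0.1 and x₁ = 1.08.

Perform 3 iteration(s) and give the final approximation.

f(x) = cos(x) - x²
x₀ = -0.1, x₁ = 1.08

Secant formula: x_{n+1} = x_n - f(x_n)(x_n - x_{n-1})/(f(x_n) - f(x_{n-1}))

Iteration 1:
  f(-0.100000) = 0.985004
  f(1.080000) = -0.695072
  x_2 = 1.080000 - (-0.695072)×(1.080000 - (-0.100000))/(-0.695072 - 0.985004)
       = 0.591817
Iteration 2:
  f(1.080000) = -0.695072
  f(0.591817) = 0.479681
  x_3 = 0.591817 - 0.479681×(0.591817 - 1.080000)/(0.479681 - (-0.695072))
       = 0.791154
Iteration 3:
  f(0.591817) = 0.479681
  f(0.791154) = 0.077100
  x_4 = 0.791154 - 0.077100×(0.791154 - 0.591817)/(0.077100 - 0.479681)
       = 0.829330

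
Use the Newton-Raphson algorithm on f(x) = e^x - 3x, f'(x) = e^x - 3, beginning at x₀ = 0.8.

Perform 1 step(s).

f(x) = e^x - 3x
f'(x) = e^x - 3
x₀ = 0.8

Newton-Raphson formula: x_{n+1} = x_n - f(x_n)/f'(x_n)

Iteration 1:
  f(0.800000) = -0.174459
  f'(0.800000) = -0.774459
  x_1 = 0.800000 - (-0.174459)/(-0.774459) = 0.574734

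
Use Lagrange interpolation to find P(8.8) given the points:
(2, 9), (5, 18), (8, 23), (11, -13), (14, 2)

Lagrange interpolation formula:
P(x) = Σ yᵢ × Lᵢ(x)
where Lᵢ(x) = Π_{j≠i} (x - xⱼ)/(xᵢ - xⱼ)

L_0(8.8) = (8.8 - 5)/(2 - 5) × (8.8 - 8)/(2 - 8) × (8.8 - 11)/(2 - 11) × (8.8 - 14)/(2 - 14) = 0.017890
L_1(8.8) = (8.8 - 2)/(5 - 2) × (8.8 - 8)/(5 - 8) × (8.8 - 11)/(5 - 11) × (8.8 - 14)/(5 - 14) = -0.128053
L_2(8.8) = (8.8 - 2)/(8 - 2) × (8.8 - 5)/(8 - 5) × (8.8 - 11)/(8 - 11) × (8.8 - 14)/(8 - 14) = 0.912375
L_3(8.8) = (8.8 - 2)/(11 - 2) × (8.8 - 5)/(11 - 5) × (8.8 - 8)/(11 - 8) × (8.8 - 14)/(11 - 14) = 0.221182
L_4(8.8) = (8.8 - 2)/(14 - 2) × (8.8 - 5)/(14 - 5) × (8.8 - 8)/(14 - 8) × (8.8 - 11)/(14 - 11) = -0.023394

P(8.8) = 9×L_0(8.8) + 18×L_1(8.8) + 23×L_2(8.8) + (-13)×L_3(8.8) + 2×L_4(8.8)
P(8.8) = 15.918538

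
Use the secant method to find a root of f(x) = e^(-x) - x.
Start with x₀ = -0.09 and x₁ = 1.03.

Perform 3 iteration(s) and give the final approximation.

f(x) = e^(-x) - x
x₀ = -0.09, x₁ = 1.03

Secant formula: x_{n+1} = x_n - f(x_n)(x_n - x_{n-1})/(f(x_n) - f(x_{n-1}))

Iteration 1:
  f(-0.090000) = 1.184174
  f(1.030000) = -0.672993
  x_2 = 1.030000 - (-0.672993)×(1.030000 - (-0.090000))/(-0.672993 - 1.184174)
       = 0.624139
Iteration 2:
  f(1.030000) = -0.672993
  f(0.624139) = -0.088416
  x_3 = 0.624139 - (-0.088416)×(0.624139 - 1.030000)/(-0.088416 - (-0.672993))
       = 0.562753
Iteration 3:
  f(0.624139) = -0.088416
  f(0.562753) = 0.006886
  x_4 = 0.562753 - 0.006886×(0.562753 - 0.624139)/(0.006886 - (-0.088416))
       = 0.567188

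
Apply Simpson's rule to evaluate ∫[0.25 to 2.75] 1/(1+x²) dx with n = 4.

f(x) = 1/(1+x²)
a = 0.25, b = 2.75, n = 4
h = (b - a)/n = 0.625000

Simpson's rule: (h/3)[f(x₀) + 4f(x₁) + 2f(x₂) + ... + f(xₙ)]

x_0 = 0.2500, f(x_0) = 0.941176, coefficient = 1
x_1 = 0.8750, f(x_1) = 0.566372, coefficient = 4
x_2 = 1.5000, f(x_2) = 0.307692, coefficient = 2
x_3 = 2.1250, f(x_3) = 0.181303, coefficient = 4
x_4 = 2.7500, f(x_4) = 0.116788, coefficient = 1

I ≈ (0.625000/3) × 4.664049 = 0.971677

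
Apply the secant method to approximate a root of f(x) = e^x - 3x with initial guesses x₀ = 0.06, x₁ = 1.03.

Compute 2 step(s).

f(x) = e^x - 3x
x₀ = 0.06, x₁ = 1.03

Secant formula: x_{n+1} = x_n - f(x_n)(x_n - x_{n-1})/(f(x_n) - f(x_{n-1}))

Iteration 1:
  f(0.060000) = 0.881837
  f(1.030000) = -0.288934
  x_2 = 1.030000 - (-0.288934)×(1.030000 - 0.060000)/(-0.288934 - 0.881837)
       = 0.790614
Iteration 2:
  f(1.030000) = -0.288934
  f(0.790614) = -0.167092
  x_3 = 0.790614 - (-0.167092)×(0.790614 - 1.030000)/(-0.167092 - (-0.288934))
       = 0.462323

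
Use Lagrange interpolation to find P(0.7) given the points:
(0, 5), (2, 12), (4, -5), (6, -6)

Lagrange interpolation formula:
P(x) = Σ yᵢ × Lᵢ(x)
where Lᵢ(x) = Π_{j≠i} (x - xⱼ)/(xᵢ - xⱼ)

L_0(0.7) = (0.7 - 2)/(0 - 2) × (0.7 - 4)/(0 - 4) × (0.7 - 6)/(0 - 6) = 0.473687
L_1(0.7) = (0.7 - 0)/(2 - 0) × (0.7 - 4)/(2 - 4) × (0.7 - 6)/(2 - 6) = 0.765187
L_2(0.7) = (0.7 - 0)/(4 - 0) × (0.7 - 2)/(4 - 2) × (0.7 - 6)/(4 - 6) = -0.301437
L_3(0.7) = (0.7 - 0)/(6 - 0) × (0.7 - 2)/(6 - 2) × (0.7 - 4)/(6 - 4) = 0.062562

P(0.7) = 5×L_0(0.7) + 12×L_1(0.7) + (-5)×L_2(0.7) + (-6)×L_3(0.7)
P(0.7) = 12.682500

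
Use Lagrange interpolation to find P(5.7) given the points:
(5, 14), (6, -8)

Lagrange interpolation formula:
P(x) = Σ yᵢ × Lᵢ(x)
where Lᵢ(x) = Π_{j≠i} (x - xⱼ)/(xᵢ - xⱼ)

L_0(5.7) = (5.7 - 6)/(5 - 6) = 0.300000
L_1(5.7) = (5.7 - 5)/(6 - 5) = 0.700000

P(5.7) = 14×L_0(5.7) + (-8)×L_1(5.7)
P(5.7) = -1.400000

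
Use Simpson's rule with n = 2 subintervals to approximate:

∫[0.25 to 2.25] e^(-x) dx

f(x) = e^(-x)
a = 0.25, b = 2.25, n = 2
h = (b - a)/n = 1.000000

Simpson's rule: (h/3)[f(x₀) + 4f(x₁) + 2f(x₂) + ... + f(xₙ)]

x_0 = 0.2500, f(x_0) = 0.778801, coefficient = 1
x_1 = 1.2500, f(x_1) = 0.286505, coefficient = 4
x_2 = 2.2500, f(x_2) = 0.105399, coefficient = 1

I ≈ (1.000000/3) × 2.030219 = 0.676740
Exact value: 0.673402
Error: 0.003338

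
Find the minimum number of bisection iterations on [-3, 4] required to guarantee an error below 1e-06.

We need (b-a)/2^n ≤ 1e-06
(4 - (-3))/2^n ≤ 1e-06
7/2^n ≤ 1e-06
2^n ≥ 7000000
n ≥ log₂(7000000) = 22.74
n ≥ 23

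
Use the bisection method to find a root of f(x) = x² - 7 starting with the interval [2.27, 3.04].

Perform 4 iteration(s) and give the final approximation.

f(x) = x² - 7
Initial interval: [2.27, 3.04]

Iteration 1:
  c_1 = (2.270000 + 3.040000)/2 = 2.655000
  f(c_1) = f(2.655000) = 0.049025
  f(a) × f(c) < 0, new interval: [2.270000, 2.655000]
Iteration 2:
  c_2 = (2.270000 + 2.655000)/2 = 2.462500
  f(c_2) = f(2.462500) = -0.936094
  f(a) × f(c) ≥ 0, new interval: [2.462500, 2.655000]
Iteration 3:
  c_3 = (2.462500 + 2.655000)/2 = 2.558750
  f(c_3) = f(2.558750) = -0.452798
  f(a) × f(c) ≥ 0, new interval: [2.558750, 2.655000]
Iteration 4:
  c_4 = (2.558750 + 2.655000)/2 = 2.606875
  f(c_4) = f(2.606875) = -0.204203
  f(a) × f(c) ≥ 0, new interval: [2.606875, 2.655000]

After 4 iteration(s), the approximation is c_4 = 2.606875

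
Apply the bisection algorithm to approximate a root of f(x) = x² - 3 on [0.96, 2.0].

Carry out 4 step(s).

f(x) = x² - 3
Initial interval: [0.96, 2.0]

Iteration 1:
  c_1 = (0.960000 + 2.000000)/2 = 1.480000
  f(c_1) = f(1.480000) = -0.809600
  f(a) × f(c) ≥ 0, new interval: [1.480000, 2.000000]
Iteration 2:
  c_2 = (1.480000 + 2.000000)/2 = 1.740000
  f(c_2) = f(1.740000) = 0.027600
  f(a) × f(c) < 0, new interval: [1.480000, 1.740000]
Iteration 3:
  c_3 = (1.480000 + 1.740000)/2 = 1.610000
  f(c_3) = f(1.610000) = -0.407900
  f(a) × f(c) ≥ 0, new interval: [1.610000, 1.740000]
Iteration 4:
  c_4 = (1.610000 + 1.740000)/2 = 1.675000
  f(c_4) = f(1.675000) = -0.194375
  f(a) × f(c) ≥ 0, new interval: [1.675000, 1.740000]

After 4 iteration(s), the approximation is c_4 = 1.675000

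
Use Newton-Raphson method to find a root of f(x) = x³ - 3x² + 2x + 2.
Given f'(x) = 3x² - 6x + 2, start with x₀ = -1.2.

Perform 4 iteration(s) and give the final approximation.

f(x) = x³ - 3x² + 2x + 2
f'(x) = 3x² - 6x + 2
x₀ = -1.2

Newton-Raphson formula: x_{n+1} = x_n - f(x_n)/f'(x_n)

Iteration 1:
  f(-1.200000) = -6.448000
  f'(-1.200000) = 13.520000
  x_1 = -1.200000 - (-6.448000)/13.520000 = -0.723077
Iteration 2:
  f(-0.723077) = -1.392728
  f'(-0.723077) = 7.906982
  x_2 = -0.723077 - (-1.392728)/7.906982 = -0.546938
Iteration 3:
  f(-0.546938) = -0.154910
  f'(-0.546938) = 6.179050
  x_3 = -0.546938 - (-0.154910)/6.179050 = -0.521868
Iteration 4:
  f(-0.521868) = -0.002901
  f'(-0.521868) = 5.948243
  x_4 = -0.521868 - (-0.002901)/5.948243 = -0.521380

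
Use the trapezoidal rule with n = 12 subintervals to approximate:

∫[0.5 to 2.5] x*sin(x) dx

f(x) = x*sin(x)
a = 0.5, b = 2.5, n = 12
h = (b - a)/n = 0.166667

Trapezoidal rule: (h/2)[f(x₀) + 2f(x₁) + 2f(x₂) + ... + f(xₙ)]

x_0 = 0.5000, f(x_0) = 0.239713, coefficient = 1
x_1 = 0.6667, f(x_1) = 0.412247, coefficient = 2
x_2 = 0.8333, f(x_2) = 0.616814, coefficient = 2
x_3 = 1.0000, f(x_3) = 0.841471, coefficient = 2
x_4 = 1.1667, f(x_4) = 1.072686, coefficient = 2
x_5 = 1.3333, f(x_5) = 1.295917, coefficient = 2
x_6 = 1.5000, f(x_6) = 1.496242, coefficient = 2
x_7 = 1.6667, f(x_7) = 1.659013, coefficient = 2
x_8 = 1.8333, f(x_8) = 1.770514, coefficient = 2
x_9 = 2.0000, f(x_9) = 1.818595, coefficient = 2
x_10 = 2.1667, f(x_10) = 1.793264, coefficient = 2
x_11 = 2.3333, f(x_11) = 1.687200, coefficient = 2
x_12 = 2.5000, f(x_12) = 1.496180, coefficient = 1

I ≈ (0.166667/2) × 30.663820 = 2.555318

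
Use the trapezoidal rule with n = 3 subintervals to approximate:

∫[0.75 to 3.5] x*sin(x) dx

f(x) = x*sin(x)
a = 0.75, b = 3.5, n = 3
h = (b - a)/n = 0.916667

Trapezoidal rule: (h/2)[f(x₀) + 2f(x₁) + 2f(x₂) + ... + f(xₙ)]

x_0 = 0.7500, f(x_0) = 0.511229, coefficient = 1
x_1 = 1.6667, f(x_1) = 1.659013, coefficient = 2
x_2 = 2.5833, f(x_2) = 1.368419, coefficient = 2
x_3 = 3.5000, f(x_3) = -1.227741, coefficient = 1

I ≈ (0.916667/2) × 5.338352 = 2.446745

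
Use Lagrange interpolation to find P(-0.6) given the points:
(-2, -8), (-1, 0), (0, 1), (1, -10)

Lagrange interpolation formula:
P(x) = Σ yᵢ × Lᵢ(x)
where Lᵢ(x) = Π_{j≠i} (x - xⱼ)/(xᵢ - xⱼ)

L_0(-0.6) = (-0.6 - (-1))/(-2 - (-1)) × (-0.6 - 0)/(-2 - 0) × (-0.6 - 1)/(-2 - 1) = -0.064000
L_1(-0.6) = (-0.6 - (-2))/(-1 - (-2)) × (-0.6 - 0)/(-1 - 0) × (-0.6 - 1)/(-1 - 1) = 0.672000
L_2(-0.6) = (-0.6 - (-2))/(0 - (-2)) × (-0.6 - (-1))/(0 - (-1)) × (-0.6 - 1)/(0 - 1) = 0.448000
L_3(-0.6) = (-0.6 - (-2))/(1 - (-2)) × (-0.6 - (-1))/(1 - (-1)) × (-0.6 - 0)/(1 - 0) = -0.056000

P(-0.6) = (-8)×L_0(-0.6) + 0×L_1(-0.6) + 1×L_2(-0.6) + (-10)×L_3(-0.6)
P(-0.6) = 1.520000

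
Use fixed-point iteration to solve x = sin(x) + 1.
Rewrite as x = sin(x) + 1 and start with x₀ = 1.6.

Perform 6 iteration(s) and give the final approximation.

Equation: x = sin(x) + 1
Fixed-point form: x = sin(x) + 1
x₀ = 1.6

x_1 = g(1.600000) = 1.999574
x_2 = g(1.999574) = 1.909475
x_3 = g(1.909475) = 1.943195
x_4 = g(1.943195) = 1.931457
x_5 = g(1.931457) = 1.935664
x_6 = g(1.935664) = 1.934171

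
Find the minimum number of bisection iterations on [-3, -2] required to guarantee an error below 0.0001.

We need (b-a)/2^n ≤ 0.0001
(-2 - (-3))/2^n ≤ 0.0001
1/2^n ≤ 0.0001
2^n ≥ 10000
n ≥ log₂(10000) = 13.29
n ≥ 14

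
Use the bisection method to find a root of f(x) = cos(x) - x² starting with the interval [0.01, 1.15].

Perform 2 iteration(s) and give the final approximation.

f(x) = cos(x) - x²
Initial interval: [0.01, 1.15]

Iteration 1:
  c_1 = (0.010000 + 1.150000)/2 = 0.580000
  f(c_1) = f(0.580000) = 0.500063
  f(a) × f(c) ≥ 0, new interval: [0.580000, 1.150000]
Iteration 2:
  c_2 = (0.580000 + 1.150000)/2 = 0.865000
  f(c_2) = f(0.865000) = -0.099585
  f(a) × f(c) < 0, new interval: [0.580000, 0.865000]

After 2 iteration(s), the approximation is c_2 = 0.865000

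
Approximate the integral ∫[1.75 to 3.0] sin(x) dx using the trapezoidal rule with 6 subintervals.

f(x) = sin(x)
a = 1.75, b = 3.0, n = 6
h = (b - a)/n = 0.208333

Trapezoidal rule: (h/2)[f(x₀) + 2f(x₁) + 2f(x₂) + ... + f(xₙ)]

x_0 = 1.7500, f(x_0) = 0.983986, coefficient = 1
x_1 = 1.9583, f(x_1) = 0.925843, coefficient = 2
x_2 = 2.1667, f(x_2) = 0.827660, coefficient = 2
x_3 = 2.3750, f(x_3) = 0.693685, coefficient = 2
x_4 = 2.5833, f(x_4) = 0.529711, coefficient = 2
x_5 = 2.7917, f(x_5) = 0.342828, coefficient = 2
x_6 = 3.0000, f(x_6) = 0.141120, coefficient = 1

I ≈ (0.208333/2) × 7.764560 = 0.808808
Exact value: 0.811746
Error: 0.002938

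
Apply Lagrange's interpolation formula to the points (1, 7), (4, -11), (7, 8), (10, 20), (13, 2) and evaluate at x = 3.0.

Lagrange interpolation formula:
P(x) = Σ yᵢ × Lᵢ(x)
where Lᵢ(x) = Π_{j≠i} (x - xⱼ)/(xᵢ - xⱼ)

L_0(3.0) = (3.0 - 4)/(1 - 4) × (3.0 - 7)/(1 - 7) × (3.0 - 10)/(1 - 10) × (3.0 - 13)/(1 - 13) = 0.144033
L_1(3.0) = (3.0 - 1)/(4 - 1) × (3.0 - 7)/(4 - 7) × (3.0 - 10)/(4 - 10) × (3.0 - 13)/(4 - 13) = 1.152263
L_2(3.0) = (3.0 - 1)/(7 - 1) × (3.0 - 4)/(7 - 4) × (3.0 - 10)/(7 - 10) × (3.0 - 13)/(7 - 13) = -0.432099
L_3(3.0) = (3.0 - 1)/(10 - 1) × (3.0 - 4)/(10 - 4) × (3.0 - 7)/(10 - 7) × (3.0 - 13)/(10 - 13) = 0.164609
L_4(3.0) = (3.0 - 1)/(13 - 1) × (3.0 - 4)/(13 - 4) × (3.0 - 7)/(13 - 7) × (3.0 - 10)/(13 - 10) = -0.028807

P(3.0) = 7×L_0(3.0) + (-11)×L_1(3.0) + 8×L_2(3.0) + 20×L_3(3.0) + 2×L_4(3.0)
P(3.0) = -11.888889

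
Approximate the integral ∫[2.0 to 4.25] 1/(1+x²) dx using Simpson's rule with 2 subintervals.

f(x) = 1/(1+x²)
a = 2.0, b = 4.25, n = 2
h = (b - a)/n = 1.125000

Simpson's rule: (h/3)[f(x₀) + 4f(x₁) + 2f(x₂) + ... + f(xₙ)]

x_0 = 2.0000, f(x_0) = 0.200000, coefficient = 1
x_1 = 3.1250, f(x_1) = 0.092888, coefficient = 4
x_2 = 4.2500, f(x_2) = 0.052459, coefficient = 1

I ≈ (1.125000/3) × 0.624012 = 0.234004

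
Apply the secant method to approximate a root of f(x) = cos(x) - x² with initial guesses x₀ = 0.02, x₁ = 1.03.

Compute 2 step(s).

f(x) = cos(x) - x²
x₀ = 0.02, x₁ = 1.03

Secant formula: x_{n+1} = x_n - f(x_n)(x_n - x_{n-1})/(f(x_n) - f(x_{n-1}))

Iteration 1:
  f(0.020000) = 0.999400
  f(1.030000) = -0.546081
  x_2 = 1.030000 - (-0.546081)×(1.030000 - 0.020000)/(-0.546081 - 0.999400)
       = 0.673126
Iteration 2:
  f(1.030000) = -0.546081
  f(0.673126) = 0.328778
  x_3 = 0.673126 - 0.328778×(0.673126 - 1.030000)/(0.328778 - (-0.546081))
       = 0.807242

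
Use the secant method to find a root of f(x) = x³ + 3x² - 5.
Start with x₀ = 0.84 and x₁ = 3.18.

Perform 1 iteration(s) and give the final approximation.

f(x) = x³ + 3x² - 5
x₀ = 0.84, x₁ = 3.18

Secant formula: x_{n+1} = x_n - f(x_n)(x_n - x_{n-1})/(f(x_n) - f(x_{n-1}))

Iteration 1:
  f(0.840000) = -2.290496
  f(3.180000) = 57.494632
  x_2 = 3.180000 - 57.494632×(3.180000 - 0.840000)/(57.494632 - (-2.290496))
       = 0.929650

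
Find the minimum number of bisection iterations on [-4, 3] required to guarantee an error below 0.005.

We need (b-a)/2^n ≤ 0.005
(3 - (-4))/2^n ≤ 0.005
7/2^n ≤ 0.005
2^n ≥ 1400
n ≥ log₂(1400) = 10.45
n ≥ 11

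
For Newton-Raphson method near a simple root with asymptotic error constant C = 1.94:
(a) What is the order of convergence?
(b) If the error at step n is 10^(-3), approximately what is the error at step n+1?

(a) Newton-Raphson has quadratic (order 2) convergence near simple roots.
    This means |e_{n+1}| ≈ C|e_n|².

(b) With |e_n| = 10^(-3) and C = 1.94:
    |e_{n+1}| ≈ 1.94 × (10^(-3))² = 1.94 × 10^(-6)

(a) 2 (quadratic); (b) |e_{n+1}| ≈ 1.940e-06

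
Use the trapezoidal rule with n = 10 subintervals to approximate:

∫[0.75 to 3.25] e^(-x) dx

f(x) = e^(-x)
a = 0.75, b = 3.25, n = 10
h = (b - a)/n = 0.250000

Trapezoidal rule: (h/2)[f(x₀) + 2f(x₁) + 2f(x₂) + ... + f(xₙ)]

x_0 = 0.7500, f(x_0) = 0.472367, coefficient = 1
x_1 = 1.0000, f(x_1) = 0.367879, coefficient = 2
x_2 = 1.2500, f(x_2) = 0.286505, coefficient = 2
x_3 = 1.5000, f(x_3) = 0.223130, coefficient = 2
x_4 = 1.7500, f(x_4) = 0.173774, coefficient = 2
x_5 = 2.0000, f(x_5) = 0.135335, coefficient = 2
x_6 = 2.2500, f(x_6) = 0.105399, coefficient = 2
x_7 = 2.5000, f(x_7) = 0.082085, coefficient = 2
x_8 = 2.7500, f(x_8) = 0.063928, coefficient = 2
x_9 = 3.0000, f(x_9) = 0.049787, coefficient = 2
x_10 = 3.2500, f(x_10) = 0.038774, coefficient = 1

I ≈ (0.250000/2) × 3.486786 = 0.435848
Exact value: 0.433592
Error: 0.002256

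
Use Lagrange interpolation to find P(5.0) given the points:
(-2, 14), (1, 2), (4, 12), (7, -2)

Lagrange interpolation formula:
P(x) = Σ yᵢ × Lᵢ(x)
where Lᵢ(x) = Π_{j≠i} (x - xⱼ)/(xᵢ - xⱼ)

L_0(5.0) = (5.0 - 1)/(-2 - 1) × (5.0 - 4)/(-2 - 4) × (5.0 - 7)/(-2 - 7) = 0.049383
L_1(5.0) = (5.0 - (-2))/(1 - (-2)) × (5.0 - 4)/(1 - 4) × (5.0 - 7)/(1 - 7) = -0.259259
L_2(5.0) = (5.0 - (-2))/(4 - (-2)) × (5.0 - 1)/(4 - 1) × (5.0 - 7)/(4 - 7) = 1.037037
L_3(5.0) = (5.0 - (-2))/(7 - (-2)) × (5.0 - 1)/(7 - 1) × (5.0 - 4)/(7 - 4) = 0.172840

P(5.0) = 14×L_0(5.0) + 2×L_1(5.0) + 12×L_2(5.0) + (-2)×L_3(5.0)
P(5.0) = 12.271605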